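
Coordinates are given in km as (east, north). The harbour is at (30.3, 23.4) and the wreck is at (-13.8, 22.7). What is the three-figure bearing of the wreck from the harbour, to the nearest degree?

269°

Δeast = -13.8 − 30.3 = -44.10; Δnorth = 22.7 − 23.4 = -0.70.
Bearing = atan2(Δeast, Δnorth) mod 360° = 269.09° ≈ 269°.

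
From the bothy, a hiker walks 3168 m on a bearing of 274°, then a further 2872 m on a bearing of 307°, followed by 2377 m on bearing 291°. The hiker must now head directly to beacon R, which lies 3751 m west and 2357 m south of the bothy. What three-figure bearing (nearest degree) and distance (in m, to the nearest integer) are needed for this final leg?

Leg 1 (274°, 3168 m): east 3168 sin 274° = -3160.28, north 3168 cos 274° = 220.99
Leg 2 (307°, 2872 m): east 2872 sin 307° = -2293.68, north 2872 cos 307° = 1728.41
Leg 3 (291°, 2377 m): east 2377 sin 291° = -2219.12, north 2377 cos 291° = 851.84
Current position: (-7673.08, 2801.24). Target: (-3751, -2357). Remaining: Δeast = 3922.08, Δnorth = -5158.24.
Bearing = atan2(3922.08, -5158.24) mod 360° = 142.75°; distance = √((3922.08)² + (-5158.24)²) = 6479.985 m.

143°, 6480 m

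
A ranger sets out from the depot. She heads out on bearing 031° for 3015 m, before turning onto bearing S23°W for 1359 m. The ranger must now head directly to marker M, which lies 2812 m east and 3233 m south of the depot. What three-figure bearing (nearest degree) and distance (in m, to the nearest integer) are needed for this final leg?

Leg 1 (031°, 3015 m): east 3015 sin 31° = 1552.84, north 3015 cos 31° = 2584.36
Leg 2 (S23°W, 1359 m): east 1359 sin 203° = -531.00, north 1359 cos 203° = -1250.97
Current position: (1021.84, 1333.39). Target: (2812, -3233). Remaining: Δeast = 1790.16, Δnorth = -4566.39.
Bearing = atan2(1790.16, -4566.39) mod 360° = 158.59°; distance = √((1790.16)² + (-4566.39)²) = 4904.756 m.

159°, 4905 m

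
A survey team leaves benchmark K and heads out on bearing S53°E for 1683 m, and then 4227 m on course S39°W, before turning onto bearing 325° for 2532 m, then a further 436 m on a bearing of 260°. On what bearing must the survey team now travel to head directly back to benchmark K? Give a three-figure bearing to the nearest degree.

054°

Leg 1 (S53°E, 1683 m): east 1683 sin 127° = 1344.10, north 1683 cos 127° = -1012.85
Leg 2 (S39°W, 4227 m): east 4227 sin 219° = -2660.14, north 4227 cos 219° = -3285.00
Leg 3 (325°, 2532 m): east 2532 sin 325° = -1452.30, north 2532 cos 325° = 2074.09
Leg 4 (260°, 436 m): east 436 sin 260° = -429.38, north 436 cos 260° = -75.71
Net displacement: -3197.71 east, -2299.47 north. Direction back to start is (3197.71, 2299.47): bearing = atan2(3197.71, 2299.47) mod 360° = 54.28° ≈ 054°.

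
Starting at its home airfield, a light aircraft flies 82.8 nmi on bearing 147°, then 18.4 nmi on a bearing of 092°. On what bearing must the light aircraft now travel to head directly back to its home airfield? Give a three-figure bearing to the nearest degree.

Leg 1 (147°, 82.8 nmi): east 82.8 sin 147° = 45.10, north 82.8 cos 147° = -69.44
Leg 2 (092°, 18.4 nmi): east 18.4 sin 92° = 18.39, north 18.4 cos 92° = -0.64
Net displacement: 63.48 east, -70.08 north. Direction back to start is (-63.48, 70.08): bearing = atan2(-63.48, 70.08) mod 360° = 317.83° ≈ 318°.

318°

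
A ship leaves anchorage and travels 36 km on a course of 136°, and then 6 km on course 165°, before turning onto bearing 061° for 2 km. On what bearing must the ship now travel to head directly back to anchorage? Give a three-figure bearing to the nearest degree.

Leg 1 (136°, 36 km): east 36 sin 136° = 25.01, north 36 cos 136° = -25.90
Leg 2 (165°, 6 km): east 6 sin 165° = 1.55, north 6 cos 165° = -5.80
Leg 3 (061°, 2 km): east 2 sin 61° = 1.75, north 2 cos 61° = 0.97
Net displacement: 28.31 east, -30.72 north. Direction back to start is (-28.31, 30.72): bearing = atan2(-28.31, 30.72) mod 360° = 317.34° ≈ 317°.

317°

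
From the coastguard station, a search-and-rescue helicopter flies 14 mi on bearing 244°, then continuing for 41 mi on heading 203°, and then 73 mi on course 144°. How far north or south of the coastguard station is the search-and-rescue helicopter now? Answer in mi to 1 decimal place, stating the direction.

Leg 1 (244°, 14 mi): east 14 sin 244° = -12.58, north 14 cos 244° = -6.14
Leg 2 (203°, 41 mi): east 41 sin 203° = -16.02, north 41 cos 203° = -37.74
Leg 3 (144°, 73 mi): east 73 sin 144° = 42.91, north 73 cos 144° = -59.06
Net north component: -102.94 mi.

102.9 mi south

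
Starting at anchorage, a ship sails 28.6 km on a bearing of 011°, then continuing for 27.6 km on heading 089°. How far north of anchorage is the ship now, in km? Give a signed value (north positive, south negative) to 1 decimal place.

Leg 1 (011°, 28.6 km): east 28.6 sin 11° = 5.46, north 28.6 cos 11° = 28.07
Leg 2 (089°, 27.6 km): east 27.6 sin 89° = 27.60, north 27.6 cos 89° = 0.48
Net north component: 28.56 km.

28.6 km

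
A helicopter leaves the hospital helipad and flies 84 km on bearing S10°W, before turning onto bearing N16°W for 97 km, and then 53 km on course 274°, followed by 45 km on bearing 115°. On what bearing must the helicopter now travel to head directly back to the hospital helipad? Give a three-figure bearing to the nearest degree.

Leg 1 (S10°W, 84 km): east 84 sin 190° = -14.59, north 84 cos 190° = -82.72
Leg 2 (N16°W, 97 km): east 97 sin 344° = -26.74, north 97 cos 344° = 93.24
Leg 3 (274°, 53 km): east 53 sin 274° = -52.87, north 53 cos 274° = 3.70
Leg 4 (115°, 45 km): east 45 sin 115° = 40.78, north 45 cos 115° = -19.02
Net displacement: -53.41 east, -4.80 north. Direction back to start is (53.41, 4.80): bearing = atan2(53.41, 4.80) mod 360° = 84.86° ≈ 085°.

085°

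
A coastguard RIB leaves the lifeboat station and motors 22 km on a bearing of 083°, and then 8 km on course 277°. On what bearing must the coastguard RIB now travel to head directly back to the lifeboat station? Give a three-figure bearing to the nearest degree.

Leg 1 (083°, 22 km): east 22 sin 83° = 21.84, north 22 cos 83° = 2.68
Leg 2 (277°, 8 km): east 8 sin 277° = -7.94, north 8 cos 277° = 0.97
Net displacement: 13.90 east, 3.66 north. Direction back to start is (-13.90, -3.66): bearing = atan2(-13.90, -3.66) mod 360° = 255.26° ≈ 255°.

255°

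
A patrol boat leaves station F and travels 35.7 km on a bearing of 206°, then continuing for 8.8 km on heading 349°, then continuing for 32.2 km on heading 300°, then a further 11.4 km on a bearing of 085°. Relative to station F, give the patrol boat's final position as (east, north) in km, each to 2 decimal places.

(-33.86, -6.36)

Leg 1 (206°, 35.7 km): east 35.7 sin 206° = -15.65, north 35.7 cos 206° = -32.09
Leg 2 (349°, 8.8 km): east 8.8 sin 349° = -1.68, north 8.8 cos 349° = 8.64
Leg 3 (300°, 32.2 km): east 32.2 sin 300° = -27.89, north 32.2 cos 300° = 16.10
Leg 4 (085°, 11.4 km): east 11.4 sin 85° = 11.36, north 11.4 cos 85° = 0.99
Summing: -33.86 km east, -6.36 km north → (-33.86, -6.36).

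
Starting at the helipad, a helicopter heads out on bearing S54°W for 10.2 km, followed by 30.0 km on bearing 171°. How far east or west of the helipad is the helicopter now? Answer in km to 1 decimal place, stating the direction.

3.6 km west

Leg 1 (S54°W, 10.2 km): east 10.2 sin 234° = -8.25, north 10.2 cos 234° = -6.00
Leg 2 (171°, 30.0 km): east 30.0 sin 171° = 4.69, north 30.0 cos 171° = -29.63
Net east component: -3.56 km.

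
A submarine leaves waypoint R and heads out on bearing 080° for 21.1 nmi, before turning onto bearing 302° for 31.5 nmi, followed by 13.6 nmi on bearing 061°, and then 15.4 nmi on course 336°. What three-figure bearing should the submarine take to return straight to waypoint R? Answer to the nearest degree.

Leg 1 (080°, 21.1 nmi): east 21.1 sin 80° = 20.78, north 21.1 cos 80° = 3.66
Leg 2 (302°, 31.5 nmi): east 31.5 sin 302° = -26.71, north 31.5 cos 302° = 16.69
Leg 3 (061°, 13.6 nmi): east 13.6 sin 61° = 11.89, north 13.6 cos 61° = 6.59
Leg 4 (336°, 15.4 nmi): east 15.4 sin 336° = -6.26, north 15.4 cos 336° = 14.07
Net displacement: -0.30 east, 41.02 north. Direction back to start is (0.30, -41.02): bearing = atan2(0.30, -41.02) mod 360° = 179.58° ≈ 180°.

180°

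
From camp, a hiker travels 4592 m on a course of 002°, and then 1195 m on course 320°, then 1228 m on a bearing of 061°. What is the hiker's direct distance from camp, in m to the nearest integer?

Leg 1 (002°, 4592 m): east 4592 sin 2° = 160.26, north 4592 cos 2° = 4589.20
Leg 2 (320°, 1195 m): east 1195 sin 320° = -768.13, north 1195 cos 320° = 915.42
Leg 3 (061°, 1228 m): east 1228 sin 61° = 1074.03, north 1228 cos 61° = 595.35
Net: 466.16 east, 6099.97 north. Distance = √((466.16)² + (6099.97)²) = 6117.758 m.

6118 m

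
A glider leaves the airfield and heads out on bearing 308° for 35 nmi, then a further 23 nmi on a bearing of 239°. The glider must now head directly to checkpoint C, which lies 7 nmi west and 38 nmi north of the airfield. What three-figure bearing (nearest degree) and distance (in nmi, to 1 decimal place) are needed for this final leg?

055°, 49.2 nmi

Leg 1 (308°, 35 nmi): east 35 sin 308° = -27.58, north 35 cos 308° = 21.55
Leg 2 (239°, 23 nmi): east 23 sin 239° = -19.71, north 23 cos 239° = -11.85
Current position: (-47.30, 9.70). Target: (-7, 38). Remaining: Δeast = 40.30, Δnorth = 28.30.
Bearing = atan2(40.30, 28.30) mod 360° = 54.92°; distance = √((40.30)² + (28.30)²) = 49.239 nmi.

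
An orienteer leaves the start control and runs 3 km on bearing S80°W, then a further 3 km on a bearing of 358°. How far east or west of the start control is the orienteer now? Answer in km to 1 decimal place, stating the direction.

3.1 km west

Leg 1 (S80°W, 3 km): east 3 sin 260° = -2.95, north 3 cos 260° = -0.52
Leg 2 (358°, 3 km): east 3 sin 358° = -0.10, north 3 cos 358° = 3.00
Net east component: -3.06 km.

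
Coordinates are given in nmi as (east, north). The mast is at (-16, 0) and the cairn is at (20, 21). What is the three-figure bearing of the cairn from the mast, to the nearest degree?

060°

Δeast = 20 − -16 = 36.00; Δnorth = 21 − 0 = 21.00.
Bearing = atan2(Δeast, Δnorth) mod 360° = 59.74° ≈ 060°.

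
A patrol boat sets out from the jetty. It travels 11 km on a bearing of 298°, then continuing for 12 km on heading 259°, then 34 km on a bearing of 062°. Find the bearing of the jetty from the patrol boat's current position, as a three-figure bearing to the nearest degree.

Leg 1 (298°, 11 km): east 11 sin 298° = -9.71, north 11 cos 298° = 5.16
Leg 2 (259°, 12 km): east 12 sin 259° = -11.78, north 12 cos 259° = -2.29
Leg 3 (062°, 34 km): east 34 sin 62° = 30.02, north 34 cos 62° = 15.96
Net displacement: 8.53 east, 18.84 north. Direction back to start is (-8.53, -18.84): bearing = atan2(-8.53, -18.84) mod 360° = 204.36° ≈ 204°.

204°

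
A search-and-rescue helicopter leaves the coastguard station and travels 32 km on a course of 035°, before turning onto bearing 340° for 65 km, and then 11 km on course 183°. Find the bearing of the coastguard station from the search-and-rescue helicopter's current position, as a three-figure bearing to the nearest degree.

177°

Leg 1 (035°, 32 km): east 32 sin 35° = 18.35, north 32 cos 35° = 26.21
Leg 2 (340°, 65 km): east 65 sin 340° = -22.23, north 65 cos 340° = 61.08
Leg 3 (183°, 11 km): east 11 sin 183° = -0.58, north 11 cos 183° = -10.98
Net displacement: -4.45 east, 76.31 north. Direction back to start is (4.45, -76.31): bearing = atan2(4.45, -76.31) mod 360° = 176.66° ≈ 177°.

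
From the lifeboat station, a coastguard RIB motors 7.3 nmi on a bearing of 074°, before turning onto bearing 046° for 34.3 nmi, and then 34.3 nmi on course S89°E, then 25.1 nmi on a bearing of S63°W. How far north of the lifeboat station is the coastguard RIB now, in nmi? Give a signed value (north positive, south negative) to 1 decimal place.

13.8 nmi

Leg 1 (074°, 7.3 nmi): east 7.3 sin 74° = 7.02, north 7.3 cos 74° = 2.01
Leg 2 (046°, 34.3 nmi): east 34.3 sin 46° = 24.67, north 34.3 cos 46° = 23.83
Leg 3 (S89°E, 34.3 nmi): east 34.3 sin 91° = 34.29, north 34.3 cos 91° = -0.60
Leg 4 (S63°W, 25.1 nmi): east 25.1 sin 243° = -22.36, north 25.1 cos 243° = -11.40
Net north component: 13.85 nmi.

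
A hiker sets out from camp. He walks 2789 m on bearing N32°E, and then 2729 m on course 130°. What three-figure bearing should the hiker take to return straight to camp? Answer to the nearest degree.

Leg 1 (N32°E, 2789 m): east 2789 sin 32° = 1477.94, north 2789 cos 32° = 2365.21
Leg 2 (130°, 2729 m): east 2729 sin 130° = 2090.54, north 2729 cos 130° = -1754.17
Net displacement: 3568.48 east, 611.04 north. Direction back to start is (-3568.48, -611.04): bearing = atan2(-3568.48, -611.04) mod 360° = 260.28° ≈ 260°.

260°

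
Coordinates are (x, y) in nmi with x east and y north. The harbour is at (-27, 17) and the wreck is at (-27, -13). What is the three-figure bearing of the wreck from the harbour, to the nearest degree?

180°

Δeast = -27 − -27 = 0.00; Δnorth = -13 − 17 = -30.00.
Bearing = atan2(Δeast, Δnorth) mod 360° = 180.00° ≈ 180°.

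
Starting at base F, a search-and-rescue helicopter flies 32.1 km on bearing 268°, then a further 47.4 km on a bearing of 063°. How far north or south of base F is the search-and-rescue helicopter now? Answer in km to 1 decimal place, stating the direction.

20.4 km north

Leg 1 (268°, 32.1 km): east 32.1 sin 268° = -32.08, north 32.1 cos 268° = -1.12
Leg 2 (063°, 47.4 km): east 47.4 sin 63° = 42.23, north 47.4 cos 63° = 21.52
Net north component: 20.40 km.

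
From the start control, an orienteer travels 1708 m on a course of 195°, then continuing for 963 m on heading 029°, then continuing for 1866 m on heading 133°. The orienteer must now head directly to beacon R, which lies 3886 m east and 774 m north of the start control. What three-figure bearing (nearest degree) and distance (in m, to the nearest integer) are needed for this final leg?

041°, 3792 m

Leg 1 (195°, 1708 m): east 1708 sin 195° = -442.06, north 1708 cos 195° = -1649.80
Leg 2 (029°, 963 m): east 963 sin 29° = 466.87, north 963 cos 29° = 842.26
Leg 3 (133°, 1866 m): east 1866 sin 133° = 1364.71, north 1866 cos 133° = -1272.61
Current position: (1389.51, -2080.15). Target: (3886, 774). Remaining: Δeast = 2496.49, Δnorth = 2854.15.
Bearing = atan2(2496.49, 2854.15) mod 360° = 41.18°; distance = √((2496.49)² + (2854.15)²) = 3791.915 m.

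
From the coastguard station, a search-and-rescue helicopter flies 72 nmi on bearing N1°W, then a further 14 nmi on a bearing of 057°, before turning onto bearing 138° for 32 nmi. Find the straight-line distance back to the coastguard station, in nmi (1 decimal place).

64.3 nmi

Leg 1 (N1°W, 72 nmi): east 72 sin 359° = -1.26, north 72 cos 359° = 71.99
Leg 2 (057°, 14 nmi): east 14 sin 57° = 11.74, north 14 cos 57° = 7.62
Leg 3 (138°, 32 nmi): east 32 sin 138° = 21.41, north 32 cos 138° = -23.78
Net: 31.90 east, 55.83 north. Distance = √((31.90)² + (55.83)²) = 64.302 nmi.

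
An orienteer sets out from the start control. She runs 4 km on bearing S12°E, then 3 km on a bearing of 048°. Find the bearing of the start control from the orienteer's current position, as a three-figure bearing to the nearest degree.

302°

Leg 1 (S12°E, 4 km): east 4 sin 168° = 0.83, north 4 cos 168° = -3.91
Leg 2 (048°, 3 km): east 3 sin 48° = 2.23, north 3 cos 48° = 2.01
Net displacement: 3.06 east, -1.91 north. Direction back to start is (-3.06, 1.91): bearing = atan2(-3.06, 1.91) mod 360° = 301.90° ≈ 302°.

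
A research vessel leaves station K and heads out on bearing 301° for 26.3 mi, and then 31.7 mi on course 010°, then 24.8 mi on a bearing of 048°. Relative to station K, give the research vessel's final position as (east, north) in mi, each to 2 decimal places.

Leg 1 (301°, 26.3 mi): east 26.3 sin 301° = -22.54, north 26.3 cos 301° = 13.55
Leg 2 (010°, 31.7 mi): east 31.7 sin 10° = 5.50, north 31.7 cos 10° = 31.22
Leg 3 (048°, 24.8 mi): east 24.8 sin 48° = 18.43, north 24.8 cos 48° = 16.59
Summing: 1.39 mi east, 61.36 mi north → (1.39, 61.36).

(1.39, 61.36)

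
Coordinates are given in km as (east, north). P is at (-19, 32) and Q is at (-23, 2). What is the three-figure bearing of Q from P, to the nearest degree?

188°

Δeast = -23 − -19 = -4.00; Δnorth = 2 − 32 = -30.00.
Bearing = atan2(Δeast, Δnorth) mod 360° = 187.59° ≈ 188°.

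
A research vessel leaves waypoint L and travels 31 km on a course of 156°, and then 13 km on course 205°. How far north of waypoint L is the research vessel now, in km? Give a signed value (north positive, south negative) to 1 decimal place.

Leg 1 (156°, 31 km): east 31 sin 156° = 12.61, north 31 cos 156° = -28.32
Leg 2 (205°, 13 km): east 13 sin 205° = -5.49, north 13 cos 205° = -11.78
Net north component: -40.10 km.

-40.1 km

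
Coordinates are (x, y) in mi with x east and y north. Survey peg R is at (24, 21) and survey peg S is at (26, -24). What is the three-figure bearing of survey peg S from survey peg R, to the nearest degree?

177°

Δeast = 26 − 24 = 2.00; Δnorth = -24 − 21 = -45.00.
Bearing = atan2(Δeast, Δnorth) mod 360° = 177.46° ≈ 177°.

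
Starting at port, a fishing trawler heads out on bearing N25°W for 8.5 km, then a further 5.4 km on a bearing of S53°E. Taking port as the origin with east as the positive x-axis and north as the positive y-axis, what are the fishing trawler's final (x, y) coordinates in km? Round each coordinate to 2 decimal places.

(0.72, 4.45)

Leg 1 (N25°W, 8.5 km): east 8.5 sin 335° = -3.59, north 8.5 cos 335° = 7.70
Leg 2 (S53°E, 5.4 km): east 5.4 sin 127° = 4.31, north 5.4 cos 127° = -3.25
Summing: 0.72 km east, 4.45 km north → (0.72, 4.45).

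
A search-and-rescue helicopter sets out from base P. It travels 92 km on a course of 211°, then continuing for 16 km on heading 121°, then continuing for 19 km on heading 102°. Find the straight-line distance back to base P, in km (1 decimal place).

92.3 km

Leg 1 (211°, 92 km): east 92 sin 211° = -47.38, north 92 cos 211° = -78.86
Leg 2 (121°, 16 km): east 16 sin 121° = 13.71, north 16 cos 121° = -8.24
Leg 3 (102°, 19 km): east 19 sin 102° = 18.58, north 19 cos 102° = -3.95
Net: -15.08 east, -91.05 north. Distance = √((-15.08)² + (-91.05)²) = 92.291 km.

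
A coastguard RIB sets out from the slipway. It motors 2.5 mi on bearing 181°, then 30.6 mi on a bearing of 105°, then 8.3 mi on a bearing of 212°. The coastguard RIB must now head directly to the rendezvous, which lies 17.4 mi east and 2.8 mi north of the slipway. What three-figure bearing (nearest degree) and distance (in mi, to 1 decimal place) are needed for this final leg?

Leg 1 (181°, 2.5 mi): east 2.5 sin 181° = -0.04, north 2.5 cos 181° = -2.50
Leg 2 (105°, 30.6 mi): east 30.6 sin 105° = 29.56, north 30.6 cos 105° = -7.92
Leg 3 (212°, 8.3 mi): east 8.3 sin 212° = -4.40, north 8.3 cos 212° = -7.04
Current position: (25.12, -17.46). Target: (17.4, 2.8). Remaining: Δeast = -7.72, Δnorth = 20.26.
Bearing = atan2(-7.72, 20.26) mod 360° = 339.15°; distance = √((-7.72)² + (20.26)²) = 21.678 mi.

339°, 21.7 mi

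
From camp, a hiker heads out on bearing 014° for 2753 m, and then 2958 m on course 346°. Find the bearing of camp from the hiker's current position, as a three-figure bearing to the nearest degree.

Leg 1 (014°, 2753 m): east 2753 sin 14° = 666.01, north 2753 cos 14° = 2671.22
Leg 2 (346°, 2958 m): east 2958 sin 346° = -715.60, north 2958 cos 346° = 2870.13
Net displacement: -49.59 east, 5541.36 north. Direction back to start is (49.59, -5541.36): bearing = atan2(49.59, -5541.36) mod 360° = 179.49° ≈ 179°.

179°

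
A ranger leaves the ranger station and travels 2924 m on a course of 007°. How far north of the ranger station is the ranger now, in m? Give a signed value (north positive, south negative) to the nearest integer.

Leg 1 (007°, 2924 m): east 2924 sin 7° = 356.35, north 2924 cos 7° = 2902.20
Net north component: 2902.20 m.

2902 m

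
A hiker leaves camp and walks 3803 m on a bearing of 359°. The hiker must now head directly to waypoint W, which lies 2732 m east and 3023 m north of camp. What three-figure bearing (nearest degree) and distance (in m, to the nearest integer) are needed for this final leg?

Leg 1 (359°, 3803 m): east 3803 sin 359° = -66.37, north 3803 cos 359° = 3802.42
Current position: (-66.37, 3802.42). Target: (2732, 3023). Remaining: Δeast = 2798.37, Δnorth = -779.42.
Bearing = atan2(2798.37, -779.42) mod 360° = 105.56°; distance = √((2798.37)² + (-779.42)²) = 2904.889 m.

106°, 2905 m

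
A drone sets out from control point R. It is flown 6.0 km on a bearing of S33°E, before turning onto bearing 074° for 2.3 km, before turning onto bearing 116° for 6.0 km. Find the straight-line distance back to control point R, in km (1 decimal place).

Leg 1 (S33°E, 6.0 km): east 6.0 sin 147° = 3.27, north 6.0 cos 147° = -5.03
Leg 2 (074°, 2.3 km): east 2.3 sin 74° = 2.21, north 2.3 cos 74° = 0.63
Leg 3 (116°, 6.0 km): east 6.0 sin 116° = 5.39, north 6.0 cos 116° = -2.63
Net: 10.87 east, -7.03 north. Distance = √((10.87)² + (-7.03)²) = 12.946 km.

12.9 km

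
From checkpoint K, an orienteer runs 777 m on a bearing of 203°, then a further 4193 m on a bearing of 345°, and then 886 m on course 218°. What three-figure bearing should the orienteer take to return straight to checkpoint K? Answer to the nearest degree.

Leg 1 (203°, 777 m): east 777 sin 203° = -303.60, north 777 cos 203° = -715.23
Leg 2 (345°, 4193 m): east 4193 sin 345° = -1085.23, north 4193 cos 345° = 4050.13
Leg 3 (218°, 886 m): east 886 sin 218° = -545.48, north 886 cos 218° = -698.18
Net displacement: -1934.30 east, 2636.72 north. Direction back to start is (1934.30, -2636.72): bearing = atan2(1934.30, -2636.72) mod 360° = 143.74° ≈ 144°.

144°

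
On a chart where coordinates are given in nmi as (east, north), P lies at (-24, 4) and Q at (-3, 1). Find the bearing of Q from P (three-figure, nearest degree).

Δeast = -3 − -24 = 21.00; Δnorth = 1 − 4 = -3.00.
Bearing = atan2(Δeast, Δnorth) mod 360° = 98.13° ≈ 098°.

098°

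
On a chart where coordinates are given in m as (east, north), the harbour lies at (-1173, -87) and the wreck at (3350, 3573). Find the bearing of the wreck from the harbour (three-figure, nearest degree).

051°

Δeast = 3350 − -1173 = 4523.00; Δnorth = 3573 − -87 = 3660.00.
Bearing = atan2(Δeast, Δnorth) mod 360° = 51.02° ≈ 051°.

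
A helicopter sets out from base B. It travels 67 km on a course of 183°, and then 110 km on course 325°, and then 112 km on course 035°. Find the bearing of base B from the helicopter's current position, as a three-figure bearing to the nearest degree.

179°

Leg 1 (183°, 67 km): east 67 sin 183° = -3.51, north 67 cos 183° = -66.91
Leg 2 (325°, 110 km): east 110 sin 325° = -63.09, north 110 cos 325° = 90.11
Leg 3 (035°, 112 km): east 112 sin 35° = 64.24, north 112 cos 35° = 91.75
Net displacement: -2.36 east, 114.94 north. Direction back to start is (2.36, -114.94): bearing = atan2(2.36, -114.94) mod 360° = 178.82° ≈ 179°.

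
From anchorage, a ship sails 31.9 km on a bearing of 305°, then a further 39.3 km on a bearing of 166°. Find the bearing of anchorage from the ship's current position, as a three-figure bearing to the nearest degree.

040°

Leg 1 (305°, 31.9 km): east 31.9 sin 305° = -26.13, north 31.9 cos 305° = 18.30
Leg 2 (166°, 39.3 km): east 39.3 sin 166° = 9.51, north 39.3 cos 166° = -38.13
Net displacement: -16.62 east, -19.84 north. Direction back to start is (16.62, 19.84): bearing = atan2(16.62, 19.84) mod 360° = 39.97° ≈ 040°.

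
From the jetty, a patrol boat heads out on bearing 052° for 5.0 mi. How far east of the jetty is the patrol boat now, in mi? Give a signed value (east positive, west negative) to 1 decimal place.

3.9 mi

Leg 1 (052°, 5.0 mi): east 5.0 sin 52° = 3.94, north 5.0 cos 52° = 3.08
Net east component: 3.94 mi.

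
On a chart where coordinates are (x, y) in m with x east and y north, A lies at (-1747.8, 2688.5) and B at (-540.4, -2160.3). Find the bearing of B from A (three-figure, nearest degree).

Δeast = -540.4 − -1747.8 = 1207.40; Δnorth = -2160.3 − 2688.5 = -4848.80.
Bearing = atan2(Δeast, Δnorth) mod 360° = 166.02° ≈ 166°.

166°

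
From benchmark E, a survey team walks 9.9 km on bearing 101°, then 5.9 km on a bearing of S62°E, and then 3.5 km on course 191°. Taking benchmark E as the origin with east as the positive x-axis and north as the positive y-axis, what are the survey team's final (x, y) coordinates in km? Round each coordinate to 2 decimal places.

(14.26, -8.09)

Leg 1 (101°, 9.9 km): east 9.9 sin 101° = 9.72, north 9.9 cos 101° = -1.89
Leg 2 (S62°E, 5.9 km): east 5.9 sin 118° = 5.21, north 5.9 cos 118° = -2.77
Leg 3 (191°, 3.5 km): east 3.5 sin 191° = -0.67, north 3.5 cos 191° = -3.44
Summing: 14.26 km east, -8.09 km north → (14.26, -8.09).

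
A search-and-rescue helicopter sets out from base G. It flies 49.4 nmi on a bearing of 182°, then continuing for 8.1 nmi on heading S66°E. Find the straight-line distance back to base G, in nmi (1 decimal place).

53.0 nmi

Leg 1 (182°, 49.4 nmi): east 49.4 sin 182° = -1.72, north 49.4 cos 182° = -49.37
Leg 2 (S66°E, 8.1 nmi): east 8.1 sin 114° = 7.40, north 8.1 cos 114° = -3.29
Net: 5.68 east, -52.66 north. Distance = √((5.68)² + (-52.66)²) = 52.969 nmi.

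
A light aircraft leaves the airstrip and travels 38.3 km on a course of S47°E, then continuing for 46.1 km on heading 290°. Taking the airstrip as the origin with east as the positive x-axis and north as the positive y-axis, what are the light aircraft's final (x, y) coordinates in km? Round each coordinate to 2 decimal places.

(-15.31, -10.35)

Leg 1 (S47°E, 38.3 km): east 38.3 sin 133° = 28.01, north 38.3 cos 133° = -26.12
Leg 2 (290°, 46.1 km): east 46.1 sin 290° = -43.32, north 46.1 cos 290° = 15.77
Summing: -15.31 km east, -10.35 km north → (-15.31, -10.35).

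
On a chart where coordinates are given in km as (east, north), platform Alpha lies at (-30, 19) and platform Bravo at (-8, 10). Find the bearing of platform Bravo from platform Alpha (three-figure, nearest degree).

Δeast = -8 − -30 = 22.00; Δnorth = 10 − 19 = -9.00.
Bearing = atan2(Δeast, Δnorth) mod 360° = 112.25° ≈ 112°.

112°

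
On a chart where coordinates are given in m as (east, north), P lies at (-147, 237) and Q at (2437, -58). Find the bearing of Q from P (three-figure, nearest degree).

Δeast = 2437 − -147 = 2584.00; Δnorth = -58 − 237 = -295.00.
Bearing = atan2(Δeast, Δnorth) mod 360° = 96.51° ≈ 097°.

097°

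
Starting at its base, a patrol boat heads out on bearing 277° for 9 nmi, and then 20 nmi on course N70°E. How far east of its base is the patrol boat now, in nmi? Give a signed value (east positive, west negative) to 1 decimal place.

9.9 nmi

Leg 1 (277°, 9 nmi): east 9 sin 277° = -8.93, north 9 cos 277° = 1.10
Leg 2 (N70°E, 20 nmi): east 20 sin 70° = 18.79, north 20 cos 70° = 6.84
Net east component: 9.86 nmi.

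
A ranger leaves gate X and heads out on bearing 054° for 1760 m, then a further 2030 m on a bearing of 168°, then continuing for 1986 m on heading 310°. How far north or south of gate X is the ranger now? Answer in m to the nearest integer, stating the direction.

325 m north

Leg 1 (054°, 1760 m): east 1760 sin 54° = 1423.87, north 1760 cos 54° = 1034.50
Leg 2 (168°, 2030 m): east 2030 sin 168° = 422.06, north 2030 cos 168° = -1985.64
Leg 3 (310°, 1986 m): east 1986 sin 310° = -1521.36, north 1986 cos 310° = 1276.58
Net north component: 325.44 m.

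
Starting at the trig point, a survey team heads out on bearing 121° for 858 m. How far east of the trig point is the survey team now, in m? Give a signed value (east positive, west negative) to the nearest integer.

735 m

Leg 1 (121°, 858 m): east 858 sin 121° = 735.45, north 858 cos 121° = -441.90
Net east component: 735.45 m.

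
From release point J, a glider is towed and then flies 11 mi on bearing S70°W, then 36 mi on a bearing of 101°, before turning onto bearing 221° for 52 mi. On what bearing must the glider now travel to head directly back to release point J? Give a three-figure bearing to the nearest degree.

010°

Leg 1 (S70°W, 11 mi): east 11 sin 250° = -10.34, north 11 cos 250° = -3.76
Leg 2 (101°, 36 mi): east 36 sin 101° = 35.34, north 36 cos 101° = -6.87
Leg 3 (221°, 52 mi): east 52 sin 221° = -34.12, north 52 cos 221° = -39.24
Net displacement: -9.11 east, -49.88 north. Direction back to start is (9.11, 49.88): bearing = atan2(9.11, 49.88) mod 360° = 10.35° ≈ 010°.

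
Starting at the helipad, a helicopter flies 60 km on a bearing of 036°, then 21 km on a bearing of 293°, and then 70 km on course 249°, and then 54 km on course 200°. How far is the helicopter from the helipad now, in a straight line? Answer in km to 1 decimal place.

70.5 km

Leg 1 (036°, 60 km): east 60 sin 36° = 35.27, north 60 cos 36° = 48.54
Leg 2 (293°, 21 km): east 21 sin 293° = -19.33, north 21 cos 293° = 8.21
Leg 3 (249°, 70 km): east 70 sin 249° = -65.35, north 70 cos 249° = -25.09
Leg 4 (200°, 54 km): east 54 sin 200° = -18.47, north 54 cos 200° = -50.74
Net: -67.88 east, -19.08 north. Distance = √((-67.88)² + (-19.08)²) = 70.514 km.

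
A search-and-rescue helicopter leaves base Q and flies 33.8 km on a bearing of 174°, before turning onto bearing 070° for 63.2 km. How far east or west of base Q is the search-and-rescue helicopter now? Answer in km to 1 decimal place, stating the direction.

Leg 1 (174°, 33.8 km): east 33.8 sin 174° = 3.53, north 33.8 cos 174° = -33.61
Leg 2 (070°, 63.2 km): east 63.2 sin 70° = 59.39, north 63.2 cos 70° = 21.62
Net east component: 62.92 km.

62.9 km east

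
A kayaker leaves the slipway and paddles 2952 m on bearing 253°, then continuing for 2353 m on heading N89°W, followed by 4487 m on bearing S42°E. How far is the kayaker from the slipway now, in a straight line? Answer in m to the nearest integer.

4690 m

Leg 1 (253°, 2952 m): east 2952 sin 253° = -2823.01, north 2952 cos 253° = -863.08
Leg 2 (N89°W, 2353 m): east 2353 sin 271° = -2352.64, north 2353 cos 271° = 41.07
Leg 3 (S42°E, 4487 m): east 4487 sin 138° = 3002.39, north 4487 cos 138° = -3334.49
Net: -2173.26 east, -4156.51 north. Distance = √((-2173.26)² + (-4156.51)²) = 4690.376 m.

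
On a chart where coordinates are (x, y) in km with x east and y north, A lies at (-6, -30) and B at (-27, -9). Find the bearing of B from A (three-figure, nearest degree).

315°

Δeast = -27 − -6 = -21.00; Δnorth = -9 − -30 = 21.00.
Bearing = atan2(Δeast, Δnorth) mod 360° = 315.00° ≈ 315°.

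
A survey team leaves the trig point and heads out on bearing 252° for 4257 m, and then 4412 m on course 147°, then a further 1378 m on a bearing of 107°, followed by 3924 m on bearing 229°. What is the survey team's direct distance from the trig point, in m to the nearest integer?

Leg 1 (252°, 4257 m): east 4257 sin 252° = -4048.65, north 4257 cos 252° = -1315.49
Leg 2 (147°, 4412 m): east 4412 sin 147° = 2402.95, north 4412 cos 147° = -3700.21
Leg 3 (107°, 1378 m): east 1378 sin 107° = 1317.79, north 1378 cos 107° = -402.89
Leg 4 (229°, 3924 m): east 3924 sin 229° = -2961.48, north 3924 cos 229° = -2574.38
Net: -3289.39 east, -7992.96 north. Distance = √((-3289.39)² + (-7992.96)²) = 8643.354 m.

8643 m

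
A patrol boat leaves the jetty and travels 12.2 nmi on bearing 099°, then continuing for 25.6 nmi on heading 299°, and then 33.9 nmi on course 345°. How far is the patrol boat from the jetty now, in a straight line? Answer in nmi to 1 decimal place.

47.3 nmi

Leg 1 (099°, 12.2 nmi): east 12.2 sin 99° = 12.05, north 12.2 cos 99° = -1.91
Leg 2 (299°, 25.6 nmi): east 25.6 sin 299° = -22.39, north 25.6 cos 299° = 12.41
Leg 3 (345°, 33.9 nmi): east 33.9 sin 345° = -8.77, north 33.9 cos 345° = 32.74
Net: -19.11 east, 43.25 north. Distance = √((-19.11)² + (43.25)²) = 47.283 nmi.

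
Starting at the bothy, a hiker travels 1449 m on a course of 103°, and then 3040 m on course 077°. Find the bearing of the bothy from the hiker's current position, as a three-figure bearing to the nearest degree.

Leg 1 (103°, 1449 m): east 1449 sin 103° = 1411.86, north 1449 cos 103° = -325.95
Leg 2 (077°, 3040 m): east 3040 sin 77° = 2962.08, north 3040 cos 77° = 683.85
Net displacement: 4373.95 east, 357.90 north. Direction back to start is (-4373.95, -357.90): bearing = atan2(-4373.95, -357.90) mod 360° = 265.32° ≈ 265°.

265°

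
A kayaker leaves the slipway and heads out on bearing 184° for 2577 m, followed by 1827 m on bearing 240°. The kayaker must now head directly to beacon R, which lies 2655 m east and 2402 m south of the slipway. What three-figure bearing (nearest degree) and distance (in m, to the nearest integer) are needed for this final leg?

076°, 4548 m

Leg 1 (184°, 2577 m): east 2577 sin 184° = -179.76, north 2577 cos 184° = -2570.72
Leg 2 (240°, 1827 m): east 1827 sin 240° = -1582.23, north 1827 cos 240° = -913.50
Current position: (-1761.99, -3484.22). Target: (2655, -2402). Remaining: Δeast = 4416.99, Δnorth = 1082.22.
Bearing = atan2(4416.99, 1082.22) mod 360° = 76.23°; distance = √((4416.99)² + (1082.22)²) = 4547.638 m.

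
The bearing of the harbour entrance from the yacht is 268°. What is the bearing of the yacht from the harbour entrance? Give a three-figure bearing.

Back-bearing = 268° − 180° = 088°.

088°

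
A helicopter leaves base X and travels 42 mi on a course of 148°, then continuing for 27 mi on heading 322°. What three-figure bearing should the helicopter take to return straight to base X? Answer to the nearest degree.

Leg 1 (148°, 42 mi): east 42 sin 148° = 22.26, north 42 cos 148° = -35.62
Leg 2 (322°, 27 mi): east 27 sin 322° = -16.62, north 27 cos 322° = 21.28
Net displacement: 5.63 east, -14.34 north. Direction back to start is (-5.63, 14.34): bearing = atan2(-5.63, 14.34) mod 360° = 338.55° ≈ 339°.

339°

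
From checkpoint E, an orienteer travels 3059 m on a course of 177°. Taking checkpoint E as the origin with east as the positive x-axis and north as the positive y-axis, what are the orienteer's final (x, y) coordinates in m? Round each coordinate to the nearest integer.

(160, -3055)

Leg 1 (177°, 3059 m): east 3059 sin 177° = 160.10, north 3059 cos 177° = -3054.81
Summing: 160.10 m east, -3054.81 m north → (160, -3055).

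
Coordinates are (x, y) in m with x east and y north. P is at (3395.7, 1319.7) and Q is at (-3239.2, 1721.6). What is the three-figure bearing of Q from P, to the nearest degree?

273°

Δeast = -3239.2 − 3395.7 = -6634.90; Δnorth = 1721.6 − 1319.7 = 401.90.
Bearing = atan2(Δeast, Δnorth) mod 360° = 273.47° ≈ 273°.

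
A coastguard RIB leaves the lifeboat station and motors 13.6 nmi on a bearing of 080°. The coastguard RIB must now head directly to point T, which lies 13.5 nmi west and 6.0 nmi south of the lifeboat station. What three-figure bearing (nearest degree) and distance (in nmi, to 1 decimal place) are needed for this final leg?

253°, 28.2 nmi

Leg 1 (080°, 13.6 nmi): east 13.6 sin 80° = 13.39, north 13.6 cos 80° = 2.36
Current position: (13.39, 2.36). Target: (-13.5, -6.0). Remaining: Δeast = -26.89, Δnorth = -8.36.
Bearing = atan2(-26.89, -8.36) mod 360° = 252.73°; distance = √((-26.89)² + (-8.36)²) = 28.163 nmi.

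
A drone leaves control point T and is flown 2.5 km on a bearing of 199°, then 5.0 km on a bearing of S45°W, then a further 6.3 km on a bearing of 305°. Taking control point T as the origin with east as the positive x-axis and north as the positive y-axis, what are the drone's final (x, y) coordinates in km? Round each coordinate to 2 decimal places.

Leg 1 (199°, 2.5 km): east 2.5 sin 199° = -0.81, north 2.5 cos 199° = -2.36
Leg 2 (S45°W, 5.0 km): east 5.0 sin 225° = -3.54, north 5.0 cos 225° = -3.54
Leg 3 (305°, 6.3 km): east 6.3 sin 305° = -5.16, north 6.3 cos 305° = 3.61
Summing: -9.51 km east, -2.29 km north → (-9.51, -2.29).

(-9.51, -2.29)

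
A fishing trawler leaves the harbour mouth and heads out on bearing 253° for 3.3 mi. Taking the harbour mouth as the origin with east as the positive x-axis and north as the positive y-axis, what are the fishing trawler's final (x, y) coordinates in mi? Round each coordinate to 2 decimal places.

Leg 1 (253°, 3.3 mi): east 3.3 sin 253° = -3.16, north 3.3 cos 253° = -0.96
Summing: -3.16 mi east, -0.96 mi north → (-3.16, -0.96).

(-3.16, -0.96)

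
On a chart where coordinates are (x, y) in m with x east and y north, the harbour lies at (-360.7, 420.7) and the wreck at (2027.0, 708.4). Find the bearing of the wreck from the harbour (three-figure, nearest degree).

083°

Δeast = 2027.0 − -360.7 = 2387.70; Δnorth = 708.4 − 420.7 = 287.70.
Bearing = atan2(Δeast, Δnorth) mod 360° = 83.13° ≈ 083°.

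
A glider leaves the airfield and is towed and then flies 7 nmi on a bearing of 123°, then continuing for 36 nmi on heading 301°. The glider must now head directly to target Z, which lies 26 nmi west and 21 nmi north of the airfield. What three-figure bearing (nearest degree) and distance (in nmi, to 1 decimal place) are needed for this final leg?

351°, 6.4 nmi

Leg 1 (123°, 7 nmi): east 7 sin 123° = 5.87, north 7 cos 123° = -3.81
Leg 2 (301°, 36 nmi): east 36 sin 301° = -30.86, north 36 cos 301° = 18.54
Current position: (-24.99, 14.73). Target: (-26, 21). Remaining: Δeast = -1.01, Δnorth = 6.27.
Bearing = atan2(-1.01, 6.27) mod 360° = 350.83°; distance = √((-1.01)² + (6.27)²) = 6.352 nmi.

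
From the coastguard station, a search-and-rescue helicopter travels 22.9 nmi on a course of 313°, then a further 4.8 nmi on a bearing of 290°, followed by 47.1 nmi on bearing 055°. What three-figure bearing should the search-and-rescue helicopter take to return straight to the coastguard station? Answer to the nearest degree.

Leg 1 (313°, 22.9 nmi): east 22.9 sin 313° = -16.75, north 22.9 cos 313° = 15.62
Leg 2 (290°, 4.8 nmi): east 4.8 sin 290° = -4.51, north 4.8 cos 290° = 1.64
Leg 3 (055°, 47.1 nmi): east 47.1 sin 55° = 38.58, north 47.1 cos 55° = 27.02
Net displacement: 17.32 east, 44.27 north. Direction back to start is (-17.32, -44.27): bearing = atan2(-17.32, -44.27) mod 360° = 201.37° ≈ 201°.

201°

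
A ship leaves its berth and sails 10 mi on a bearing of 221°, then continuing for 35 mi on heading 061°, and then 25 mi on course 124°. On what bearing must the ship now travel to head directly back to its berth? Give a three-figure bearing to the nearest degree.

Leg 1 (221°, 10 mi): east 10 sin 221° = -6.56, north 10 cos 221° = -7.55
Leg 2 (061°, 35 mi): east 35 sin 61° = 30.61, north 35 cos 61° = 16.97
Leg 3 (124°, 25 mi): east 25 sin 124° = 20.73, north 25 cos 124° = -13.98
Net displacement: 44.78 east, -4.56 north. Direction back to start is (-44.78, 4.56): bearing = atan2(-44.78, 4.56) mod 360° = 275.81° ≈ 276°.

276°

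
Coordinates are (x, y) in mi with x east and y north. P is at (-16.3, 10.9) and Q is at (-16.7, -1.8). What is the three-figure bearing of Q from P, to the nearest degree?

Δeast = -16.7 − -16.3 = -0.40; Δnorth = -1.8 − 10.9 = -12.70.
Bearing = atan2(Δeast, Δnorth) mod 360° = 181.80° ≈ 182°.

182°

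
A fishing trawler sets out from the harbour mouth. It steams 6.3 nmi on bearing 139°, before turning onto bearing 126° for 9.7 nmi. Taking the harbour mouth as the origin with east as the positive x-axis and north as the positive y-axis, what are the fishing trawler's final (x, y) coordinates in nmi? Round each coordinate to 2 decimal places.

Leg 1 (139°, 6.3 nmi): east 6.3 sin 139° = 4.13, north 6.3 cos 139° = -4.75
Leg 2 (126°, 9.7 nmi): east 9.7 sin 126° = 7.85, north 9.7 cos 126° = -5.70
Summing: 11.98 nmi east, -10.46 nmi north → (11.98, -10.46).

(11.98, -10.46)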